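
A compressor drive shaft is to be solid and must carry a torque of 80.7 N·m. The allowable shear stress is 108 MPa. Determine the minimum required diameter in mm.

15.6 mm

For a solid shaft τ_max = 16T/(πd³), so d = (16T/(π τ_allow))^(1/3) = (16·80.70/(π·1.08×10^8))^(1/3) = 0.01561 m.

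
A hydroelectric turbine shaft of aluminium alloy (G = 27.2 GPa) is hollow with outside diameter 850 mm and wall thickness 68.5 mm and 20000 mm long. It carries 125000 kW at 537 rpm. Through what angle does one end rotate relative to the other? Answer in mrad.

63.2 mrad

ω = 2π·537/60 = 56.23 rad/s, so T = P/ω = 125000×10³ / 56.23 = 2.223e6 N·m.
J = π(d_o⁴ − d_i⁴)/32 = π(0.850⁴ − 0.713⁴)/32 = 0.02588 m⁴.
θ = T·L/(G·J) = 2.223e6 × 20.0 / (27.2×10⁹ × 0.02588) = 0.06317 rad.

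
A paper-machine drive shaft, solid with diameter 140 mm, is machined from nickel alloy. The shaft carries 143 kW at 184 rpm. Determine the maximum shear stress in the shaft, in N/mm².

13.8 N/mm²

ω = 2π·184/60 = 19.27 rad/s, so T = P/ω = 143×10³ / 19.27 = 7421 N·m.
J = πd⁴/32 = π(0.140)⁴/32 = 3.771×10^-5 m⁴.
τ_max = T·r/J = 7421 × 0.0700 / 3.771×10^-5 = 1.377×10^7 Pa.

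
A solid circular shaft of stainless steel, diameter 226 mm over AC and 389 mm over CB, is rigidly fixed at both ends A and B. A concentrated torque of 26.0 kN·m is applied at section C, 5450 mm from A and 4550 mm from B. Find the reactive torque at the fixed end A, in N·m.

2260 N·m

Compatibility: T_A·a/J_AC = T_B·b/J_CB with T_A + T_B = T₀.
J_AC = 2.56×10^-4 m⁴, J_CB = 2.25×10^-3 m⁴, so T_A = T₀·(J_AC/a)/((J_AC/a)+(J_CB/b)) = 2258 N·m, T_B = 23740 N·m.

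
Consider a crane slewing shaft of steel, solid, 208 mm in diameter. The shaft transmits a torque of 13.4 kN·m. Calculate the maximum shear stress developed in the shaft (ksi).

1.10 ksi

J = πd⁴/32 = π(0.208)⁴/32 = 1.838×10^-4 m⁴.
τ_max = T·r/J = 13400 × 0.104 / 1.838×10^-4 = 7.584×10^6 Pa.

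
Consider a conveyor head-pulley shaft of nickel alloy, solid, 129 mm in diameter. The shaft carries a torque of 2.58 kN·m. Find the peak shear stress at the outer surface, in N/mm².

6.12 N/mm²

J = πd⁴/32 = π(0.129)⁴/32 = 2.719×10^-5 m⁴.
τ_max = T·r/J = 2580 × 0.0645 / 2.719×10^-5 = 6.121×10^6 Pa.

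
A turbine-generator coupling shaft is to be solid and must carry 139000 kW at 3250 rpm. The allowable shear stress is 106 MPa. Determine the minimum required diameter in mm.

ω = 2π·3250/60 = 340.3 rad/s, so T = P/ω = 139000×10³ / 340.3 = 408400 N·m.
For a solid shaft τ_max = 16T/(πd³), so d = (16T/(π τ_allow))^(1/3) = (16·408400/(π·1.06×10^8))^(1/3) = 0.2697 m.

270 mm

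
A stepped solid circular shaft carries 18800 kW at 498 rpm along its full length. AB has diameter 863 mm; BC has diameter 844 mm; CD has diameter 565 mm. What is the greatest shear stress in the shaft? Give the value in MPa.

10.2 MPa

ω = 2π·498/60 = 52.15 rad/s, so T = P/ω = 18800×10³ / 52.15 = 360500 N·m.
Under the same torque, τ_max = 16T/(πd³) is largest where d is smallest — segment CD (d = 565 mm).
τ_max = 16·360500/(π·(0.565)³) = 1.018×10^7 Pa.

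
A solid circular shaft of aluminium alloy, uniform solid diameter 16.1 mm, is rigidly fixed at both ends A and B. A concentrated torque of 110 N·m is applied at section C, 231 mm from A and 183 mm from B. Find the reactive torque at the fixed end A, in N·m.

48.6 N·m

With uniform GJ and both ends fixed, compatibility θ_AC = θ_CB gives T_A·a = T_B·b, together with T_A + T_B = T₀.
T_A = T₀·b/(a+b) = 110.0·183/414.0 = 48.62 N·m; T_B = 61.38 N·m.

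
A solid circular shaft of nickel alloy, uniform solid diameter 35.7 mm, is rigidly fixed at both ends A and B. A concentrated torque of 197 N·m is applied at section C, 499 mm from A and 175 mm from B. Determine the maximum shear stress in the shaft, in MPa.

With uniform GJ and both ends fixed, compatibility θ_AC = θ_CB gives T_A·a = T_B·b, together with T_A + T_B = T₀.
T_A = T₀·b/(a+b) = 197.0·175/674.0 = 51.15 N·m; T_B = 145.9 N·m.
τ in each portion: τ_AC = 5.73×10^6 Pa, τ_CB = 1.63×10^7 Pa; maximum is in CB.
τ_max = T_CB·r/J = 145.9·0.0179/1.59×10^-7 = 1.633×10^7 Pa.

16.3 MPa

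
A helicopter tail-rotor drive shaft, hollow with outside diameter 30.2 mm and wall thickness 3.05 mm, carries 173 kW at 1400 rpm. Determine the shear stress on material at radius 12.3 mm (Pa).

2.99e8 Pa

ω = 2π·1400/60 = 146.6 rad/s, so T = P/ω = 173×10³ / 146.6 = 1180 N·m.
J = π(d_o⁴ − d_i⁴)/32 = π(0.0302⁴ − 0.0241⁴)/32 = 4.855×10^-8 m⁴.
Shear stress varies linearly with radius: τ = T·r/J = 1180 × 0.0123 / 4.855×10^-8 = 2.990×10^8 Pa.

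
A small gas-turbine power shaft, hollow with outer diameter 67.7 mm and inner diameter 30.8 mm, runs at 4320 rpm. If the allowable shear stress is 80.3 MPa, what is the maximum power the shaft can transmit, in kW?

J = π(d_o⁴ − d_i⁴)/32 = π(0.0677⁴ − 0.0308⁴)/32 = 1.974×10^-6 m⁴.
T_max = τ_allow·J/r = 8.03×10^7 × 1.974×10^-6 / 0.0338 = 4683 N·m.
ω = 2π·4320/60 = 452.4 rad/s, so P_max = T_max·ω = 2.118×10^6 W.

2120 kW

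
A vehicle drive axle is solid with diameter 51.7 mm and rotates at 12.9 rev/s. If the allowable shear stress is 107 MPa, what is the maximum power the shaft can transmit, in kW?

235 kW

J = πd⁴/32 = π(0.0517)⁴/32 = 7.014×10^-7 m⁴.
T_max = τ_allow·J/r = 1.07×10^8 × 7.014×10^-7 / 0.0259 = 2903 N·m.
ω = 2π·12.9 = 81.05 rad/s, so P_max = T_max·ω = 2.353×10^5 W.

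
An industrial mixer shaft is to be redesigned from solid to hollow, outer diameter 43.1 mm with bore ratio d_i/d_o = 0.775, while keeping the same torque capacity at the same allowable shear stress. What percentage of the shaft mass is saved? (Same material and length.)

Equal τ_max and T ⇒ the solid shaft needs d_s³ = d_o³(1−k⁴), so d_s = 43.1·(1−0.775⁴)^(1/3) = 37.13 mm.
Area ratio A_h/A_s = d_o²(1−k²)/d_s² = (1−k²)/(1−k⁴)^(2/3) = 0.5382.
Mass saving = 1 − 0.5382 = 46.2 %.

46.2 %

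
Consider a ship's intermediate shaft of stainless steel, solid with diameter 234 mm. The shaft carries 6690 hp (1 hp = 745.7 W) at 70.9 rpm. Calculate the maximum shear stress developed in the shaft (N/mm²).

ω = 2π·70.9/60 = 7.425 rad/s, so T = P/ω = 6690×745.7 / 7.425 = 671900 N·m.
J = πd⁴/32 = π(0.234)⁴/32 = 2.943×10^-4 m⁴.
τ_max = T·r/J = 671900 × 0.117 / 2.943×10^-4 = 2.671×10^8 Pa.

267 N/mm²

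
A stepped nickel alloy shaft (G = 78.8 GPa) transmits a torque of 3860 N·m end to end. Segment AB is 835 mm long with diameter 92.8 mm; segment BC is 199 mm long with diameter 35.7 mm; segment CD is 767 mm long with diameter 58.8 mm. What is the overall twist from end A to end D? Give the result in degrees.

5.66°

J_AB = π(0.0928)⁴/32 = 7.28×10^-6 m⁴; J_BC = π(0.0357)⁴/32 = 1.59×10^-7 m⁴; J_CD = π(0.0588)⁴/32 = 1.17×10^-6 m⁴.
θ = (T/G)·Σ L_i/J_i = (3860/78.8×10⁹)·(0.835/7.28×10^-6 + 0.199/1.59×10^-7 + 0.767/1.17×10^-6) = 0.09876 rad.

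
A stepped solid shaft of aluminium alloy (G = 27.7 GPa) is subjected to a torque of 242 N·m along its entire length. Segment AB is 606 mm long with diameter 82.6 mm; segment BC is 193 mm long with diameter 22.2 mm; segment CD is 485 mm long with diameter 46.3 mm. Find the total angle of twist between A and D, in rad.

0.0813 rad

J_AB = π(0.0826)⁴/32 = 4.57×10^-6 m⁴; J_BC = π(0.0222)⁴/32 = 2.38×10^-8 m⁴; J_CD = π(0.0463)⁴/32 = 4.51×10^-7 m⁴.
θ = (T/G)·Σ L_i/J_i = (242.0/27.7×10⁹)·(0.606/4.57×10^-6 + 0.193/2.38×10^-8 + 0.485/4.51×10^-7) = 0.08126 rad.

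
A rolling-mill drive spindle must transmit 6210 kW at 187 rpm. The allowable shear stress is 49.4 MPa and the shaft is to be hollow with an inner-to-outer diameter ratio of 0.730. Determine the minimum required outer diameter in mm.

357 mm

ω = 2π·187/60 = 19.58 rad/s, so T = P/ω = 6210×10³ / 19.58 = 317100 N·m.
For a hollow shaft with d_i/d_o = 0.730: τ_max = 16T/(π d_o³ (1−k⁴)), so d_o = [16T/(π τ_allow (1−k⁴))]^(1/3) = [16·317100/(π·4.94×10^7·0.7160)]^(1/3) = 0.3574 m.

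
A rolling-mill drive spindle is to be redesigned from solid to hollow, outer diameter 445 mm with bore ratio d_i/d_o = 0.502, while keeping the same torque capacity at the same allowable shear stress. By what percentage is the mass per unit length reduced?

Equal τ_max and T ⇒ the solid shaft needs d_s³ = d_o³(1−k⁴), so d_s = 445·(1−0.502⁴)^(1/3) = 435.4 mm.
Area ratio A_h/A_s = d_o²(1−k²)/d_s² = (1−k²)/(1−k⁴)^(2/3) = 0.7814.
Mass saving = 1 − 0.7814 = 21.9 %.

21.9 %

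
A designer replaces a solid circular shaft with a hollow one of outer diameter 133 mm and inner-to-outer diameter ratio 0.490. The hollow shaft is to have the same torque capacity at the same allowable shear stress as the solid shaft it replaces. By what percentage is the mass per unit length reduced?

20.9 %

Equal τ_max and T ⇒ the solid shaft needs d_s³ = d_o³(1−k⁴), so d_s = 133·(1−0.490⁴)^(1/3) = 130.4 mm.
Area ratio A_h/A_s = d_o²(1−k²)/d_s² = (1−k²)/(1−k⁴)^(2/3) = 0.7906.
Mass saving = 1 − 0.7906 = 20.9 %.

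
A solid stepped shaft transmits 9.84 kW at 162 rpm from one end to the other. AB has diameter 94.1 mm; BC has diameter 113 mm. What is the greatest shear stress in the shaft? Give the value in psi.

ω = 2π·162/60 = 16.96 rad/s, so T = P/ω = 9.84×10³ / 16.96 = 580.0 N·m.
Under the same torque, τ_max = 16T/(πd³) is largest where d is smallest — segment AB (d = 94.1 mm).
τ_max = 16·580.0/(π·(0.0941)³) = 3.545×10^6 Pa.

514 psi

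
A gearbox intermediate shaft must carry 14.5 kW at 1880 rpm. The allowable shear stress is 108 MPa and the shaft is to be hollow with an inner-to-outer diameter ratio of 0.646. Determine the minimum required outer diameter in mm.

ω = 2π·1880/60 = 196.9 rad/s, so T = P/ω = 14.5×10³ / 196.9 = 73.65 N·m.
For a hollow shaft with d_i/d_o = 0.646: τ_max = 16T/(π d_o³ (1−k⁴)), so d_o = [16T/(π τ_allow (1−k⁴))]^(1/3) = [16·73.65/(π·1.08×10^8·0.8258)]^(1/3) = 0.01614 m.

16.1 mm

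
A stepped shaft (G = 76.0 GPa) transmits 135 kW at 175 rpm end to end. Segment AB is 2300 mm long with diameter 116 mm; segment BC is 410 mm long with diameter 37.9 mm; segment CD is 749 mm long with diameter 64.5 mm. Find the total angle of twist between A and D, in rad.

0.251 rad

ω = 2π·175/60 = 18.33 rad/s, so T = P/ω = 135×10³ / 18.33 = 7367 N·m.
J_AB = π(0.116)⁴/32 = 1.78×10^-5 m⁴; J_BC = π(0.0379)⁴/32 = 2.03×10^-7 m⁴; J_CD = π(0.0645)⁴/32 = 1.70×10^-6 m⁴.
θ = (T/G)·Σ L_i/J_i = (7367/76.0×10⁹)·(2.30/1.78×10^-5 + 0.410/2.03×10^-7 + 0.749/1.70×10^-6) = 0.2515 rad.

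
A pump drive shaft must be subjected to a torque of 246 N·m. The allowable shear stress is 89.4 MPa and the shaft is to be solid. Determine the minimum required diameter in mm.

For a solid shaft τ_max = 16T/(πd³), so d = (16T/(π τ_allow))^(1/3) = (16·246.0/(π·8.94×10^7))^(1/3) = 0.02411 m.

24.1 mm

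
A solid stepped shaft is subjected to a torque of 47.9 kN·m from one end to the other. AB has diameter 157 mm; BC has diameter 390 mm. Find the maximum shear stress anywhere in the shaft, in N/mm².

Under the same torque, τ_max = 16T/(πd³) is largest where d is smallest — segment AB (d = 157 mm).
τ_max = 16·47900/(π·(0.157)³) = 6.304×10^7 Pa.

63.0 N/mm²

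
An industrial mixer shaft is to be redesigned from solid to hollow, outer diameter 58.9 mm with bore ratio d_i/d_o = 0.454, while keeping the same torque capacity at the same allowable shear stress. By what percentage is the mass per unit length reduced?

18.3 %

Equal τ_max and T ⇒ the solid shaft needs d_s³ = d_o³(1−k⁴), so d_s = 58.9·(1−0.454⁴)^(1/3) = 58.05 mm.
Area ratio A_h/A_s = d_o²(1−k²)/d_s² = (1−k²)/(1−k⁴)^(2/3) = 0.8172.
Mass saving = 1 − 0.8172 = 18.3 %.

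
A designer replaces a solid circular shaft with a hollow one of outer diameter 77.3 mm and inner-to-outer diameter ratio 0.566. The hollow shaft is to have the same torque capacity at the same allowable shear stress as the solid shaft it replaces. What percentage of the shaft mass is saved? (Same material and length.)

26.9 %

Equal τ_max and T ⇒ the solid shaft needs d_s³ = d_o³(1−k⁴), so d_s = 77.3·(1−0.566⁴)^(1/3) = 74.56 mm.
Area ratio A_h/A_s = d_o²(1−k²)/d_s² = (1−k²)/(1−k⁴)^(2/3) = 0.7305.
Mass saving = 1 − 0.7305 = 26.9 %.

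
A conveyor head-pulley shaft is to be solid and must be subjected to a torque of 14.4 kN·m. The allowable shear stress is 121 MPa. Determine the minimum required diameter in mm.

For a solid shaft τ_max = 16T/(πd³), so d = (16T/(π τ_allow))^(1/3) = (16·14400/(π·1.21×10^8))^(1/3) = 0.08463 m.

84.6 mm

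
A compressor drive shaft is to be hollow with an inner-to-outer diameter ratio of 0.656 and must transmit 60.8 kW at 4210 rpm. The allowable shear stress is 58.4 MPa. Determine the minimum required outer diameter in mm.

24.5 mm

ω = 2π·4210/60 = 440.9 rad/s, so T = P/ω = 60.8×10³ / 440.9 = 137.9 N·m.
For a hollow shaft with d_i/d_o = 0.656: τ_max = 16T/(π d_o³ (1−k⁴)), so d_o = [16T/(π τ_allow (1−k⁴))]^(1/3) = [16·137.9/(π·5.84×10^7·0.8148)]^(1/3) = 0.02453 m.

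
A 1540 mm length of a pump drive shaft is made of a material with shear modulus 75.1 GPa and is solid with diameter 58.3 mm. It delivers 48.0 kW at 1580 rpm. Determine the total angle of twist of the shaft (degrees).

0.301°

ω = 2π·1580/60 = 165.5 rad/s, so T = P/ω = 48.0×10³ / 165.5 = 290.1 N·m.
J = πd⁴/32 = π(0.0583)⁴/32 = 1.134×10^-6 m⁴.
θ = T·L/(G·J) = 290.1 × 1.54 / (75.1×10⁹ × 1.134×10^-6) = 5.245×10^-3 rad.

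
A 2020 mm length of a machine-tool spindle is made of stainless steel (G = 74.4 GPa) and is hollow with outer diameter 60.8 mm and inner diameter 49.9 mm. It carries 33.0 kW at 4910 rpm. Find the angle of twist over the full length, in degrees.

ω = 2π·4910/60 = 514.2 rad/s, so T = P/ω = 33.0×10³ / 514.2 = 64.18 N·m.
J = π(d_o⁴ − d_i⁴)/32 = π(0.0608⁴ − 0.0499⁴)/32 = 7.329×10^-7 m⁴.
θ = T·L/(G·J) = 64.18 × 2.02 / (74.4×10⁹ × 7.329×10^-7) = 2.378×10^-3 rad.

0.136°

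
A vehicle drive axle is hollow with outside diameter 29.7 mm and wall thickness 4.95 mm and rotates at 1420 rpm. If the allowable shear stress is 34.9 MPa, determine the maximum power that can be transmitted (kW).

21.4 kW

J = π(d_o⁴ − d_i⁴)/32 = π(0.0297⁴ − 0.0198⁴)/32 = 6.130×10^-8 m⁴.
T_max = τ_allow·J/r = 3.49×10^7 × 6.130×10^-8 / 0.0149 = 144.1 N·m.
ω = 2π·1420/60 = 148.7 rad/s, so P_max = T_max·ω = 2.142×10^4 W.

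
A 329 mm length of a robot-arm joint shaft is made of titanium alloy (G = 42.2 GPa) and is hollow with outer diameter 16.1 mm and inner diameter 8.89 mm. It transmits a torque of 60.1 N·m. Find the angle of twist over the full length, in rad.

0.0783 rad

J = π(d_o⁴ − d_i⁴)/32 = π(0.0161⁴ − 0.00889⁴)/32 = 5.983×10^-9 m⁴.
θ = T·L/(G·J) = 60.10 × 0.329 / (42.2×10⁹ × 5.983×10^-9) = 0.07831 rad.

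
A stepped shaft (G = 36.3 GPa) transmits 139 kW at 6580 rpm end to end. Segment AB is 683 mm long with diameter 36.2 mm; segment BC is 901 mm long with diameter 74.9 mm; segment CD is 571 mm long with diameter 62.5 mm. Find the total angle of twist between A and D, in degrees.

ω = 2π·6580/60 = 689.1 rad/s, so T = P/ω = 139×10³ / 689.1 = 201.7 N·m.
J_AB = π(0.0362)⁴/32 = 1.69×10^-7 m⁴; J_BC = π(0.0749)⁴/32 = 3.09×10^-6 m⁴; J_CD = π(0.0625)⁴/32 = 1.50×10^-6 m⁴.
θ = (T/G)·Σ L_i/J_i = (201.7/36.3×10⁹)·(0.683/1.69×10^-7 + 0.901/3.09×10^-6 + 0.571/1.50×10^-6) = 0.02625 rad.

1.50°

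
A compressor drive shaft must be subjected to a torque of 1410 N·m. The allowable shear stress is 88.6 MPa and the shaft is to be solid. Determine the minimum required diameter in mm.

For a solid shaft τ_max = 16T/(πd³), so d = (16T/(π τ_allow))^(1/3) = (16·1410/(π·8.86×10^7))^(1/3) = 0.04328 m.

43.3 mm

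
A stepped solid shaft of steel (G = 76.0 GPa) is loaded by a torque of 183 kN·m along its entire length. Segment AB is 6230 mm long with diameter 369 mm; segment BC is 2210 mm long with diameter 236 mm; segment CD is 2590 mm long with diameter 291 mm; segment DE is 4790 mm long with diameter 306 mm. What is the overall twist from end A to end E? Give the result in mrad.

48.0 mrad

J_AB = π(0.369)⁴/32 = 1.82×10^-3 m⁴; J_BC = π(0.236)⁴/32 = 3.05×10^-4 m⁴; J_CD = π(0.291)⁴/32 = 7.04×10^-4 m⁴; J_DE = π(0.306)⁴/32 = 8.61×10^-4 m⁴.
θ = (T/G)·Σ L_i/J_i = (183000/76.0×10⁹)·(6.23/1.82×10^-3 + 2.21/3.05×10^-4 + 2.59/7.04×10^-4 + 4.79/8.61×10^-4) = 0.04797 rad.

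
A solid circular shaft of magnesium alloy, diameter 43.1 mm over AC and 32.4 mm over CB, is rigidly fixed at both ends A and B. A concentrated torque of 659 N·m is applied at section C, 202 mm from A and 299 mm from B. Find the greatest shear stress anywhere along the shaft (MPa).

34.5 MPa

Compatibility: T_A·a/J_AC = T_B·b/J_CB with T_A + T_B = T₀.
J_AC = 3.39×10^-7 m⁴, J_CB = 1.08×10^-7 m⁴, so T_A = T₀·(J_AC/a)/((J_AC/a)+(J_CB/b)) = 542.1 N·m, T_B = 116.9 N·m.
τ in each portion: τ_AC = 3.45×10^7 Pa, τ_CB = 1.75×10^7 Pa; maximum is in AC.
τ_max = T_AC·r/J = 542.1·0.0215/3.39×10^-7 = 3.448×10^7 Pa.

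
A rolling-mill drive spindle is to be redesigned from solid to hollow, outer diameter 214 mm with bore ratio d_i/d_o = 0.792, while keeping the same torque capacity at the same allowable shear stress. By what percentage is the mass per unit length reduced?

Equal τ_max and T ⇒ the solid shaft needs d_s³ = d_o³(1−k⁴), so d_s = 214·(1−0.792⁴)^(1/3) = 181.1 mm.
Area ratio A_h/A_s = d_o²(1−k²)/d_s² = (1−k²)/(1−k⁴)^(2/3) = 0.5202.
Mass saving = 1 − 0.5202 = 48.0 %.

48.0 %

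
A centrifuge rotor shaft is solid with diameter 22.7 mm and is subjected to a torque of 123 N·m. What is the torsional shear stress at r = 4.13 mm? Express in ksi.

J = πd⁴/32 = π(0.0227)⁴/32 = 2.607×10^-8 m⁴.
Shear stress varies linearly with radius: τ = T·r/J = 123.0 × 0.00413 / 2.607×10^-8 = 1.949×10^7 Pa.

2.83 ksi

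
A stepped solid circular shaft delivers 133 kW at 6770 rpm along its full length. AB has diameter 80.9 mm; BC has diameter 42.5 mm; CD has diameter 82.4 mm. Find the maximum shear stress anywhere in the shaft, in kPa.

ω = 2π·6770/60 = 709.0 rad/s, so T = P/ω = 133×10³ / 709.0 = 187.6 N·m.
Under the same torque, τ_max = 16T/(πd³) is largest where d is smallest — segment BC (d = 42.5 mm).
τ_max = 16·187.6/(π·(0.0425)³) = 1.245×10^7 Pa.

12400 kPa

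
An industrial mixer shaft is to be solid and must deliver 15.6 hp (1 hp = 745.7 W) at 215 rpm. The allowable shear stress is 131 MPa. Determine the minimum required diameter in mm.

ω = 2π·215/60 = 22.51 rad/s, so T = P/ω = 15.6×745.7 / 22.51 = 516.7 N·m.
For a solid shaft τ_max = 16T/(πd³), so d = (16T/(π τ_allow))^(1/3) = (16·516.7/(π·1.31×10^8))^(1/3) = 0.02718 m.

27.2 mm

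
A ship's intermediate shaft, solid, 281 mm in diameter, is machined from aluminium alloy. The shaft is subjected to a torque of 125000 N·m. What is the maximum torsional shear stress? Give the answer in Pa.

J = πd⁴/32 = π(0.281)⁴/32 = 6.121×10^-4 m⁴.
τ_max = T·r/J = 125000 × 0.141 / 6.121×10^-4 = 2.869×10^7 Pa.

2.87e7 Pa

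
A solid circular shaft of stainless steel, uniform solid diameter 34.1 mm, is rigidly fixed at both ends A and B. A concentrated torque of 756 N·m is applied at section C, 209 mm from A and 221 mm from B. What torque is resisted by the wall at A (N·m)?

With uniform GJ and both ends fixed, compatibility θ_AC = θ_CB gives T_A·a = T_B·b, together with T_A + T_B = T₀.
T_A = T₀·b/(a+b) = 756.0·221/430.0 = 388.5 N·m; T_B = 367.5 N·m.

389 N·m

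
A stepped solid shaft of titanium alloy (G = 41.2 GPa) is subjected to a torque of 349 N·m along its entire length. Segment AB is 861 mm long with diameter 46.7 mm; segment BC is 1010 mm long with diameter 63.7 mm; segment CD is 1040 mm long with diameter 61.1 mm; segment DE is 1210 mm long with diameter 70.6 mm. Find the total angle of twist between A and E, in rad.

J_AB = π(0.0467)⁴/32 = 4.67×10^-7 m⁴; J_BC = π(0.0637)⁴/32 = 1.62×10^-6 m⁴; J_CD = π(0.0611)⁴/32 = 1.37×10^-6 m⁴; J_DE = π(0.0706)⁴/32 = 2.44×10^-6 m⁴.
θ = (T/G)·Σ L_i/J_i = (349.0/41.2×10⁹)·(0.861/4.67×10^-7 + 1.01/1.62×10^-6 + 1.04/1.37×10^-6 + 1.21/2.44×10^-6) = 0.03155 rad.

0.0316 rad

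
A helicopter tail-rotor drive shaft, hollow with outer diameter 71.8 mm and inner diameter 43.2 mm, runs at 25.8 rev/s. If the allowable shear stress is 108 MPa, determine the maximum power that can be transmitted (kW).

J = π(d_o⁴ − d_i⁴)/32 = π(0.0718⁴ − 0.0432⁴)/32 = 2.267×10^-6 m⁴.
T_max = τ_allow·J/r = 1.08×10^8 × 2.267×10^-6 / 0.0359 = 6821 N·m.
ω = 2π·25.8 = 162.1 rad/s, so P_max = T_max·ω = 1.106×10^6 W.

1110 kW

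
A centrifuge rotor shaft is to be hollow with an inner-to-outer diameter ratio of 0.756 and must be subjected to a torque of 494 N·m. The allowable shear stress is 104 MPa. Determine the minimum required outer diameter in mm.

33.0 mm

For a hollow shaft with d_i/d_o = 0.756: τ_max = 16T/(π d_o³ (1−k⁴)), so d_o = [16T/(π τ_allow (1−k⁴))]^(1/3) = [16·494.0/(π·1.04×10^8·0.6733)]^(1/3) = 0.03300 m.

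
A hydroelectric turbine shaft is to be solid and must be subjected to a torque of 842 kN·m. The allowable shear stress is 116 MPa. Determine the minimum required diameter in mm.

333 mm

For a solid shaft τ_max = 16T/(πd³), so d = (16T/(π τ_allow))^(1/3) = (16·842000/(π·1.16×10^8))^(1/3) = 0.3331 m.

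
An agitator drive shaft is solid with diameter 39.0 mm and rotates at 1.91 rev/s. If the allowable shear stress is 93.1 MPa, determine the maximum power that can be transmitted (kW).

13.0 kW

J = πd⁴/32 = π(0.0390)⁴/32 = 2.271×10^-7 m⁴.
T_max = τ_allow·J/r = 9.31×10^7 × 2.271×10^-7 / 0.0195 = 1084 N·m.
ω = 2π·1.91 = 12.00 rad/s, so P_max = T_max·ω = 1.301×10^4 W.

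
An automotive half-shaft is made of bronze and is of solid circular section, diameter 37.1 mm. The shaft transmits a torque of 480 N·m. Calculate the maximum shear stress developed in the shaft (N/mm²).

47.9 N/mm²

J = πd⁴/32 = π(0.0371)⁴/32 = 1.860×10^-7 m⁴.
τ_max = T·r/J = 480.0 × 0.0186 / 1.860×10^-7 = 4.787×10^7 Pa.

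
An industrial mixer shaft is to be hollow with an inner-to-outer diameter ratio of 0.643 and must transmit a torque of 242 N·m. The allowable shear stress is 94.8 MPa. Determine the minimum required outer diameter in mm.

25.0 mm

For a hollow shaft with d_i/d_o = 0.643: τ_max = 16T/(π d_o³ (1−k⁴)), so d_o = [16T/(π τ_allow (1−k⁴))]^(1/3) = [16·242.0/(π·9.48×10^7·0.8291)]^(1/3) = 0.02503 m.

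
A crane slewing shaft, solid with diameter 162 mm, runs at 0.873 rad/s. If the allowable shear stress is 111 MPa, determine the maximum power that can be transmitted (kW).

J = πd⁴/32 = π(0.162)⁴/32 = 6.762×10^-5 m⁴.
T_max = τ_allow·J/r = 1.11×10^8 × 6.762×10^-5 / 0.0810 = 92660 N·m.
ω = 0.873 rad/s, so P_max = T_max·ω = 8.089×10^4 W.

80.9 kW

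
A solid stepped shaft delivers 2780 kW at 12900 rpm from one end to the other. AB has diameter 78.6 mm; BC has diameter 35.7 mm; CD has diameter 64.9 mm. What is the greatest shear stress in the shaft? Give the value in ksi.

33.4 ksi

ω = 2π·12900/60 = 1351 rad/s, so T = P/ω = 2780×10³ / 1351 = 2058 N·m.
Under the same torque, τ_max = 16T/(πd³) is largest where d is smallest — segment BC (d = 35.7 mm).
τ_max = 16·2058/(π·(0.0357)³) = 2.304×10^8 Pa.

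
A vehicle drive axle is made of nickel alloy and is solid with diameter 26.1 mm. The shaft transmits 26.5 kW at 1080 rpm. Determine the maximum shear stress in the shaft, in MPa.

ω = 2π·1080/60 = 113.1 rad/s, so T = P/ω = 26.5×10³ / 113.1 = 234.3 N·m.
J = πd⁴/32 = π(0.0261)⁴/32 = 4.556×10^-8 m⁴.
τ_max = T·r/J = 234.3 × 0.0131 / 4.556×10^-8 = 6.712×10^7 Pa.

67.1 MPa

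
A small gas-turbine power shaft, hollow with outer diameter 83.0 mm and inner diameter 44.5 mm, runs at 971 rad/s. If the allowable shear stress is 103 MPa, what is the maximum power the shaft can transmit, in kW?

10300 kW

J = π(d_o⁴ − d_i⁴)/32 = π(0.0830⁴ − 0.0445⁴)/32 = 4.274×10^-6 m⁴.
T_max = τ_allow·J/r = 1.03×10^8 × 4.274×10^-6 / 0.0415 = 10610 N·m.
ω = 971 rad/s, so P_max = T_max·ω = 1.030×10^7 W.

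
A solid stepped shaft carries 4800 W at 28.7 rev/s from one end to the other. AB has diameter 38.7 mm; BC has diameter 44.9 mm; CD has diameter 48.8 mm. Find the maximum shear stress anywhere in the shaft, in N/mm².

ω = 2π·28.7 = 180.3 rad/s, so T = P/ω = 4800 / 180.3 = 26.62 N·m.
Under the same torque, τ_max = 16T/(πd³) is largest where d is smallest — segment AB (d = 38.7 mm).
τ_max = 16·26.62/(π·(0.0387)³) = 2.339×10^6 Pa.

2.34 N/mm²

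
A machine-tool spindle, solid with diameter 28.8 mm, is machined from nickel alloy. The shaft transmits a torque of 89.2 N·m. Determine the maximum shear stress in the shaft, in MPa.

J = πd⁴/32 = π(0.0288)⁴/32 = 6.754×10^-8 m⁴.
τ_max = T·r/J = 89.20 × 0.0144 / 6.754×10^-8 = 1.902×10^7 Pa.

19.0 MPa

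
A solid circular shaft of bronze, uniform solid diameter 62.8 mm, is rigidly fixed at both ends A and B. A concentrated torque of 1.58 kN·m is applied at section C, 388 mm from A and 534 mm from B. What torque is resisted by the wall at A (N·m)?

With uniform GJ and both ends fixed, compatibility θ_AC = θ_CB gives T_A·a = T_B·b, together with T_A + T_B = T₀.
T_A = T₀·b/(a+b) = 1580·534/922.0 = 915.1 N·m; T_B = 664.9 N·m.

915 N·m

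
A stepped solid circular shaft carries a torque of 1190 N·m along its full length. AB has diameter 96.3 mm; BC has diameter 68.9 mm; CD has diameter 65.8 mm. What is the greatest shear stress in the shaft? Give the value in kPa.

Under the same torque, τ_max = 16T/(πd³) is largest where d is smallest — segment CD (d = 65.8 mm).
τ_max = 16·1190/(π·(0.0658)³) = 2.127×10^7 Pa.

21300 kPa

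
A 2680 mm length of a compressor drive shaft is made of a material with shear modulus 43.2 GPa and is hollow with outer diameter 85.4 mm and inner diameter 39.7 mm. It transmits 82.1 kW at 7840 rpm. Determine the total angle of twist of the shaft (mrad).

ω = 2π·7840/60 = 821.0 rad/s, so T = P/ω = 82.1×10³ / 821.0 = 100.0 N·m.
J = π(d_o⁴ − d_i⁴)/32 = π(0.0854⁴ − 0.0397⁴)/32 = 4.978×10^-6 m⁴.
θ = T·L/(G·J) = 100.0 × 2.68 / (43.2×10⁹ × 4.978×10^-6) = 1.246×10^-3 rad.

1.25 mrad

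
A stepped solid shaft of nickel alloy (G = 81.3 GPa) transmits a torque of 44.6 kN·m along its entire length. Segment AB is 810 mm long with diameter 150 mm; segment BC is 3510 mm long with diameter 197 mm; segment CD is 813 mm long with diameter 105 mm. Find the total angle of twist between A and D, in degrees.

J_AB = π(0.150)⁴/32 = 4.97×10^-5 m⁴; J_BC = π(0.197)⁴/32 = 1.48×10^-4 m⁴; J_CD = π(0.105)⁴/32 = 1.19×10^-5 m⁴.
θ = (T/G)·Σ L_i/J_i = (44600/81.3×10⁹)·(0.810/4.97×10^-5 + 3.51/1.48×10^-4 + 0.813/1.19×10^-5) = 0.05934 rad.

3.40°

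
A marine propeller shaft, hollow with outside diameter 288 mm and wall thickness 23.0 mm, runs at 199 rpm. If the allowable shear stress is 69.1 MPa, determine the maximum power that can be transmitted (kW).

3390 kW

J = π(d_o⁴ − d_i⁴)/32 = π(0.288⁴ − 0.242⁴)/32 = 3.387×10^-4 m⁴.
T_max = τ_allow·J/r = 6.91×10^7 × 3.387×10^-4 / 0.144 = 162500 N·m.
ω = 2π·199/60 = 20.84 rad/s, so P_max = T_max·ω = 3.387×10^6 W.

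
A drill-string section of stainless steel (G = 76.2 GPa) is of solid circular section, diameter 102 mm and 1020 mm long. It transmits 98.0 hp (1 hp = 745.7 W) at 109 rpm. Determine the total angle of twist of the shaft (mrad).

ω = 2π·109/60 = 11.41 rad/s, so T = P/ω = 98.0×745.7 / 11.41 = 6402 N·m.
J = πd⁴/32 = π(0.102)⁴/32 = 1.063×10^-5 m⁴.
θ = T·L/(G·J) = 6402 × 1.02 / (76.2×10⁹ × 1.063×10^-5) = 8.065×10^-3 rad.

8.06 mrad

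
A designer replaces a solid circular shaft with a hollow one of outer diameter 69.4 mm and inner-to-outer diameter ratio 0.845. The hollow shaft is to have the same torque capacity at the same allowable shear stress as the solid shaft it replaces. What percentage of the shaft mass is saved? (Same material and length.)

Equal τ_max and T ⇒ the solid shaft needs d_s³ = d_o³(1−k⁴), so d_s = 69.4·(1−0.845⁴)^(1/3) = 54.72 mm.
Area ratio A_h/A_s = d_o²(1−k²)/d_s² = (1−k²)/(1−k⁴)^(2/3) = 0.4600.
Mass saving = 1 − 0.4600 = 54.0 %.

54.0 %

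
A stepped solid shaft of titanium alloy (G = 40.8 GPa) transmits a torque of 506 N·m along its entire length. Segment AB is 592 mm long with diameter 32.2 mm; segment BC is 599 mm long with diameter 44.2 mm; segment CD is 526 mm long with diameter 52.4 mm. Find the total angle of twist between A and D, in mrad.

98.2 mrad

J_AB = π(0.0322)⁴/32 = 1.06×10^-7 m⁴; J_BC = π(0.0442)⁴/32 = 3.75×10^-7 m⁴; J_CD = π(0.0524)⁴/32 = 7.40×10^-7 m⁴.
θ = (T/G)·Σ L_i/J_i = (506.0/40.8×10⁹)·(0.592/1.06×10^-7 + 0.599/3.75×10^-7 + 0.526/7.40×10^-7) = 0.09820 rad.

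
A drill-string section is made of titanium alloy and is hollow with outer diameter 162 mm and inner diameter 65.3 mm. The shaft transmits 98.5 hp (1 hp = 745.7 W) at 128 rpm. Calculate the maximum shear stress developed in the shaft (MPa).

ω = 2π·128/60 = 13.40 rad/s, so T = P/ω = 98.5×745.7 / 13.40 = 5480 N·m.
J = π(d_o⁴ − d_i⁴)/32 = π(0.162⁴ − 0.0653⁴)/32 = 6.583×10^-5 m⁴.
τ_max = T·r/J = 5480 × 0.0810 / 6.583×10^-5 = 6.742×10^6 Pa.

6.74 MPa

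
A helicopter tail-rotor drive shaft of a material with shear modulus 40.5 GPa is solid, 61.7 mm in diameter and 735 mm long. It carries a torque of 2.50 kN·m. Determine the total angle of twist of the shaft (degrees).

J = πd⁴/32 = π(0.0617)⁴/32 = 1.423×10^-6 m⁴.
θ = T·L/(G·J) = 2500 × 0.735 / (40.5×10⁹ × 1.423×10^-6) = 0.03189 rad.

1.83°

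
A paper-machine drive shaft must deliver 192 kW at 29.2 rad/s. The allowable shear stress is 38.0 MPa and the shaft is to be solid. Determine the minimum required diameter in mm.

ω = 29.2 rad/s, so T = P/ω = 192×10³ / 29.20 = 6575 N·m.
For a solid shaft τ_max = 16T/(πd³), so d = (16T/(π τ_allow))^(1/3) = (16·6575/(π·3.80×10^7))^(1/3) = 0.09587 m.

95.9 mm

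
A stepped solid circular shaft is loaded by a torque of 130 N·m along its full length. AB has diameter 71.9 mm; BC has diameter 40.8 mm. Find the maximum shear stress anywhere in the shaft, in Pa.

Under the same torque, τ_max = 16T/(πd³) is largest where d is smallest — segment BC (d = 40.8 mm).
τ_max = 16·130.0/(π·(0.0408)³) = 9.748×10^6 Pa.

9.75e6 Pa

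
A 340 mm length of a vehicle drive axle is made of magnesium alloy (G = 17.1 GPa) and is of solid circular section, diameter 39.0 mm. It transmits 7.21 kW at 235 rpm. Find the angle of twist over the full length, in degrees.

1.47°

ω = 2π·235/60 = 24.61 rad/s, so T = P/ω = 7.21×10³ / 24.61 = 293.0 N·m.
J = πd⁴/32 = π(0.0390)⁴/32 = 2.271×10^-7 m⁴.
θ = T·L/(G·J) = 293.0 × 0.340 / (17.1×10⁹ × 2.271×10^-7) = 0.02565 rad.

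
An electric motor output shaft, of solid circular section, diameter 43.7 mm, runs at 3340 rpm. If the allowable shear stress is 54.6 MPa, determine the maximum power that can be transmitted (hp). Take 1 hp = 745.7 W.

J = πd⁴/32 = π(0.0437)⁴/32 = 3.580×10^-7 m⁴.
T_max = τ_allow·J/r = 5.46×10^7 × 3.580×10^-7 / 0.0219 = 894.7 N·m.
ω = 2π·3340/60 = 349.8 rad/s, so P_max = T_max·ω = 3.129×10^5 W.

420 hp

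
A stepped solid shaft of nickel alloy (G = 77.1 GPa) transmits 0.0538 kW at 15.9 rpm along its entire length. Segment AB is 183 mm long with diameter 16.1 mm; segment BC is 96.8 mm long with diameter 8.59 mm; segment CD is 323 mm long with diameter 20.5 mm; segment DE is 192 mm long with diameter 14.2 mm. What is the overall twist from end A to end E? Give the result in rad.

ω = 2π·15.9/60 = 1.665 rad/s, so T = P/ω = 0.0538×10³ / 1.665 = 32.31 N·m.
J_AB = π(0.0161)⁴/32 = 6.60×10^-9 m⁴; J_BC = π(0.00859)⁴/32 = 5.35×10^-10 m⁴; J_CD = π(0.0205)⁴/32 = 1.73×10^-8 m⁴; J_DE = π(0.0142)⁴/32 = 3.99×10^-9 m⁴.
θ = (T/G)·Σ L_i/J_i = (32.31/77.1×10⁹)·(0.183/6.60×10^-9 + 0.0968/5.35×10^-10 + 0.323/1.73×10^-8 + 0.192/3.99×10^-9) = 0.1155 rad.

0.115 rad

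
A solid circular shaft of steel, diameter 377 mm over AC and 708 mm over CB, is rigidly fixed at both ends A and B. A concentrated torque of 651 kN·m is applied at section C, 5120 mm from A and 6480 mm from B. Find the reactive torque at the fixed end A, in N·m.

Compatibility: T_A·a/J_AC = T_B·b/J_CB with T_A + T_B = T₀.
J_AC = 1.98×10^-3 m⁴, J_CB = 0.0247 m⁴, so T_A = T₀·(J_AC/a)/((J_AC/a)+(J_CB/b)) = 60120 N·m, T_B = 590900 N·m.

60100 N·m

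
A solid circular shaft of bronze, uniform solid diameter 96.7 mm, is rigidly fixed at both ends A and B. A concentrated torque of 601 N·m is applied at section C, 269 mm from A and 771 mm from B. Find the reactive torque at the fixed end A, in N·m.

446 N·m

With uniform GJ and both ends fixed, compatibility θ_AC = θ_CB gives T_A·a = T_B·b, together with T_A + T_B = T₀.
T_A = T₀·b/(a+b) = 601.0·771/1040 = 445.5 N·m; T_B = 155.5 N·m.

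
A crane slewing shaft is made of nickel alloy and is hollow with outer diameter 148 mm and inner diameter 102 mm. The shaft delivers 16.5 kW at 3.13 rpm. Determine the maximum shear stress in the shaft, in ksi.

14.8 ksi

ω = 2π·3.13/60 = 0.3278 rad/s, so T = P/ω = 16.5×10³ / 0.3278 = 50340 N·m.
J = π(d_o⁴ − d_i⁴)/32 = π(0.148⁴ − 0.102⁴)/32 = 3.648×10^-5 m⁴.
τ_max = T·r/J = 50340 × 0.0740 / 3.648×10^-5 = 1.021×10^8 Pa.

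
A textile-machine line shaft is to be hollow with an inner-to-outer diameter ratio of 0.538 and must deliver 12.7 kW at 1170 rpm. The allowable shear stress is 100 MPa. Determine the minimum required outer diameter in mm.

17.9 mm

ω = 2π·1170/60 = 122.5 rad/s, so T = P/ω = 12.7×10³ / 122.5 = 103.7 N·m.
For a hollow shaft with d_i/d_o = 0.538: τ_max = 16T/(π d_o³ (1−k⁴)), so d_o = [16T/(π τ_allow (1−k⁴))]^(1/3) = [16·103.7/(π·1.00×10^8·0.9162)]^(1/3) = 0.01793 m.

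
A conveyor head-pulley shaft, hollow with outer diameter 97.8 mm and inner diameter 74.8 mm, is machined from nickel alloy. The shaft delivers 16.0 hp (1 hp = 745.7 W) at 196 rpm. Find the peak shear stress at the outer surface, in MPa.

ω = 2π·196/60 = 20.53 rad/s, so T = P/ω = 16.0×745.7 / 20.53 = 581.3 N·m.
J = π(d_o⁴ − d_i⁴)/32 = π(0.0978⁴ − 0.0748⁴)/32 = 5.908×10^-6 m⁴.
τ_max = T·r/J = 581.3 × 0.0489 / 5.908×10^-6 = 4.811×10^6 Pa.

4.81 MPa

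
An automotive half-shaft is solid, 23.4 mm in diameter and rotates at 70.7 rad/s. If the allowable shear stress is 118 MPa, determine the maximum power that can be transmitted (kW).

J = πd⁴/32 = π(0.0234)⁴/32 = 2.943×10^-8 m⁴.
T_max = τ_allow·J/r = 1.18×10^8 × 2.943×10^-8 / 0.0117 = 296.9 N·m.
ω = 70.7 rad/s, so P_max = T_max·ω = 2.099×10^4 W.

21.0 kW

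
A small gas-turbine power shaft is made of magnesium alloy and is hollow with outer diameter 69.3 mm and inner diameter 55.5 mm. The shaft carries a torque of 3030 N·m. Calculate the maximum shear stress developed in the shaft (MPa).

J = π(d_o⁴ − d_i⁴)/32 = π(0.0693⁴ − 0.0555⁴)/32 = 1.333×10^-6 m⁴.
τ_max = T·r/J = 3030 × 0.0347 / 1.333×10^-6 = 7.877×10^7 Pa.

78.8 MPa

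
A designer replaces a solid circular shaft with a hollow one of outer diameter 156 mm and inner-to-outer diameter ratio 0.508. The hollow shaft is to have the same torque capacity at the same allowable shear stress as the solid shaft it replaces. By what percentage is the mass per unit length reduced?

Equal τ_max and T ⇒ the solid shaft needs d_s³ = d_o³(1−k⁴), so d_s = 156·(1−0.508⁴)^(1/3) = 152.5 mm.
Area ratio A_h/A_s = d_o²(1−k²)/d_s² = (1−k²)/(1−k⁴)^(2/3) = 0.7768.
Mass saving = 1 − 0.7768 = 22.3 %.

22.3 %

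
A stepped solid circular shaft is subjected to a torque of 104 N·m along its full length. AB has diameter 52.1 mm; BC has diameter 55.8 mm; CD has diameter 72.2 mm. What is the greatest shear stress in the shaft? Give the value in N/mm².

3.75 N/mm²

Under the same torque, τ_max = 16T/(πd³) is largest where d is smallest — segment AB (d = 52.1 mm).
τ_max = 16·104.0/(π·(0.0521)³) = 3.745×10^6 Pa.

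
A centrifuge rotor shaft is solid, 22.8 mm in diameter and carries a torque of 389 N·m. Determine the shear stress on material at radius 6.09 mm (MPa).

89.3 MPa

J = πd⁴/32 = π(0.0228)⁴/32 = 2.653×10^-8 m⁴.
Shear stress varies linearly with radius: τ = T·r/J = 389.0 × 0.00609 / 2.653×10^-8 = 8.930×10^7 Pa.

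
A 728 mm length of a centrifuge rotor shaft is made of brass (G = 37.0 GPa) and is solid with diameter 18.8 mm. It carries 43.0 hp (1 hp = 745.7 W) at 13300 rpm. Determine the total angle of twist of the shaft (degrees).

2.12°

ω = 2π·13300/60 = 1393 rad/s, so T = P/ω = 43.0×745.7 / 1393 = 23.02 N·m.
J = πd⁴/32 = π(0.0188)⁴/32 = 1.226×10^-8 m⁴.
θ = T·L/(G·J) = 23.02 × 0.728 / (37.0×10⁹ × 1.226×10^-8) = 0.03694 rad.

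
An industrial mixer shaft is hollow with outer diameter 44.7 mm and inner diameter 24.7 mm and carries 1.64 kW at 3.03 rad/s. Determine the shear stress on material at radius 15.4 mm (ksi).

ω = 3.03 rad/s, so T = P/ω = 1.64×10³ / 3.030 = 541.3 N·m.
J = π(d_o⁴ − d_i⁴)/32 = π(0.0447⁴ − 0.0247⁴)/32 = 3.554×10^-7 m⁴.
Shear stress varies linearly with radius: τ = T·r/J = 541.3 × 0.0154 / 3.554×10^-7 = 2.345×10^7 Pa.

3.40 ksi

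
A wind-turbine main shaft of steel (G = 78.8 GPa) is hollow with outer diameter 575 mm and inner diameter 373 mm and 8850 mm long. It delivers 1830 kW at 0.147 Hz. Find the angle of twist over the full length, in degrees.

ω = 2π·0.147 = 0.9236 rad/s, so T = P/ω = 1830×10³ / 0.9236 = 1.981e6 N·m.
J = π(d_o⁴ − d_i⁴)/32 = π(0.575⁴ − 0.373⁴)/32 = 8.831×10^-3 m⁴.
θ = T·L/(G·J) = 1.981e6 × 8.85 / (78.8×10⁹ × 8.831×10^-3) = 0.02520 rad.

1.44°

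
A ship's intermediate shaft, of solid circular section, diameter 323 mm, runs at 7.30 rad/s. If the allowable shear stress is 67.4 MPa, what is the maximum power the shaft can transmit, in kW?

J = πd⁴/32 = π(0.323)⁴/32 = 1.069×10^-3 m⁴.
T_max = τ_allow·J/r = 6.74×10^7 × 1.069×10^-3 / 0.162 = 446000 N·m.
ω = 7.30 rad/s, so P_max = T_max·ω = 3.256×10^6 W.

3260 kW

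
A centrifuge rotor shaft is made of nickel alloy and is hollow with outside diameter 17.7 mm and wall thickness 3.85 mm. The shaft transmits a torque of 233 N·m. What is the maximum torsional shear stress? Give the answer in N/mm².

J = π(d_o⁴ − d_i⁴)/32 = π(0.0177⁴ − 0.0100⁴)/32 = 8.654×10^-9 m⁴.
τ_max = T·r/J = 233.0 × 0.00885 / 8.654×10^-9 = 2.383×10^8 Pa.

238 N/mm²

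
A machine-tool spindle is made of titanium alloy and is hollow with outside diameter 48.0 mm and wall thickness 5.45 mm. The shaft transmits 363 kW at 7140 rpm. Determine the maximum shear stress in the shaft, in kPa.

ω = 2π·7140/60 = 747.7 rad/s, so T = P/ω = 363×10³ / 747.7 = 485.5 N·m.
J = π(d_o⁴ − d_i⁴)/32 = π(0.0480⁴ − 0.0371⁴)/32 = 3.352×10^-7 m⁴.
τ_max = T·r/J = 485.5 × 0.0240 / 3.352×10^-7 = 3.476×10^7 Pa.

34800 kPa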